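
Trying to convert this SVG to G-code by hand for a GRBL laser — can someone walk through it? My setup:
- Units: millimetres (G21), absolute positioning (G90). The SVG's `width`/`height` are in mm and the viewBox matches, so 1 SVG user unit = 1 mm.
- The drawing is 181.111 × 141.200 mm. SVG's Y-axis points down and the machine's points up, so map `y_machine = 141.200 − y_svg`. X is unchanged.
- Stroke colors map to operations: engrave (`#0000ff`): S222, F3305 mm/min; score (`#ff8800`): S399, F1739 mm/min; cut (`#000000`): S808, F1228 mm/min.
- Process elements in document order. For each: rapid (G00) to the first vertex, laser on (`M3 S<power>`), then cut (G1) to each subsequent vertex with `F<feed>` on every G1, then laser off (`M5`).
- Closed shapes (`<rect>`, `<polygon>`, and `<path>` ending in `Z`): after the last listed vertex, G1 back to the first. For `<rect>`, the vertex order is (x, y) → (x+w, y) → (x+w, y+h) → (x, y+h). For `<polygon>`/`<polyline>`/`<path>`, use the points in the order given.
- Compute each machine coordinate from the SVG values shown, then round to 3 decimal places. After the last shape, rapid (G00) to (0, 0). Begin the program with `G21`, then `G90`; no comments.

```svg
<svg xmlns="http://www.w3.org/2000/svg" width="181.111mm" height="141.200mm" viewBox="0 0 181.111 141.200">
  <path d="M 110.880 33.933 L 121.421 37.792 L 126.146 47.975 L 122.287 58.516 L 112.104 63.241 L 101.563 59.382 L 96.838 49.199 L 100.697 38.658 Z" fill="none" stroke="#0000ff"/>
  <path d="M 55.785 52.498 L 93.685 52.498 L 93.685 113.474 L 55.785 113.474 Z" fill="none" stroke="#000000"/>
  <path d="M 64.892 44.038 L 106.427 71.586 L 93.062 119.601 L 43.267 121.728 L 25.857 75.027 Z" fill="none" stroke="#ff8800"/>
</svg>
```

viewBox `0 0 181.111 141.200` with mm width/height → 1 unit = 1 mm. Flip: y_m = 141.200 − y_svg.

**Shape 1** — `<path>` regular polygon, stroke `#0000ff` → engrave (S222, F3305). Machine vertices: (110.880,107.267) → (121.421,103.408) → (126.146,93.225) → (122.287,82.684) → (112.104,77.959) → (101.563,81.818) → (96.838,92.001) → (100.697,102.542) → (110.880,107.267). Closed: final G1 returns to the first vertex.

**Shape 2** — `<path>` rectangle, stroke `#000000` → cut (S808, F1228). Machine vertices: (55.785,88.702) → (93.685,88.702) → (93.685,27.726) → (55.785,27.726) → (55.785,88.702). Closed: final G1 returns to the first vertex.

**Shape 3** — `<path>` regular polygon, stroke `#ff8800` → score (S399, F1739). Machine vertices: (64.892,97.162) → (106.427,69.614) → (93.062,21.599) → (43.267,19.472) → (25.857,66.173) → (64.892,97.162). Closed: final G1 returns to the first vertex.

G21
G90
G00 X110.880 Y107.267
M3 S222
G1 X121.421 Y103.408 F3305
G1 X126.146 Y93.225 F3305
G1 X122.287 Y82.684 F3305
G1 X112.104 Y77.959 F3305
G1 X101.563 Y81.818 F3305
G1 X96.838 Y92.001 F3305
G1 X100.697 Y102.542 F3305
G1 X110.880 Y107.267 F3305
M5
G00 X55.785 Y88.702
M3 S808
G1 X93.685 Y88.702 F1228
G1 X93.685 Y27.726 F1228
G1 X55.785 Y27.726 F1228
G1 X55.785 Y88.702 F1228
M5
G00 X64.892 Y97.162
M3 S399
G1 X106.427 Y69.614 F1739
G1 X93.062 Y21.599 F1739
G1 X43.267 Y19.472 F1739
G1 X25.857 Y66.173 F1739
G1 X64.892 Y97.162 F1739
M5
G00 X0.000 Y0.000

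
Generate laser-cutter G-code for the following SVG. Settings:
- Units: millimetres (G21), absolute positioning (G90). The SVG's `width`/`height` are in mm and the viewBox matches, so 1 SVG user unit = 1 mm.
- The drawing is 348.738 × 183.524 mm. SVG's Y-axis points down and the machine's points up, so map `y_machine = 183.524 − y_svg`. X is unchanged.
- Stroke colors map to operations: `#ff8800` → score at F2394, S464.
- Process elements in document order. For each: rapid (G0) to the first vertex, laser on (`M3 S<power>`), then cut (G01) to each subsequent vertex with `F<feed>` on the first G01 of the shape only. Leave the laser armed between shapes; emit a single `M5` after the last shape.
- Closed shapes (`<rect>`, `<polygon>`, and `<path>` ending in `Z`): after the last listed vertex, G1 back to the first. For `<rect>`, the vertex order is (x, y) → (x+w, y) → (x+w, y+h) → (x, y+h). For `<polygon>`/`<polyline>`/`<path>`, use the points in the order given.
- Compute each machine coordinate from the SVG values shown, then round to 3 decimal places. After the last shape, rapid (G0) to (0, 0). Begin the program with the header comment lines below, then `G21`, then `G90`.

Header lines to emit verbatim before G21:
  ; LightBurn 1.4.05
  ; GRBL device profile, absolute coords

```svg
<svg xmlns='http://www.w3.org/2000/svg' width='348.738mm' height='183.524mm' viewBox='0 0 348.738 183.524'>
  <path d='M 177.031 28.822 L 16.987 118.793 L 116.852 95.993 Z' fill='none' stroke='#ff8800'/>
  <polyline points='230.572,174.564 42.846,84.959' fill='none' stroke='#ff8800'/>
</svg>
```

Since the viewBox matches the mm dimensions, user units are millimetres directly. The only transform is the Y-flip y_m = 183.524 − y_svg.

Shape 1 is a closed polygon drawn with `<path>`. Its stroke #ff8800 means score at S464, F2394. After flipping Y the toolpath is (177.031,154.702) → (16.987,64.731) → (116.852,87.531) → (177.031,154.702), returning to the start.

Shape 2 is a line segment drawn with `<polyline>`. Its stroke #ff8800 means score at S464, F2394. After flipping Y the toolpath is (230.572,8.960) → (42.846,98.565).

; LightBurn 1.4.05
; GRBL device profile, absolute coords
G21
G90
G0 X177.031 Y154.702
M3 S464
G01 X16.987 Y64.731 F2394
G01 X116.852 Y87.531
G01 X177.031 Y154.702
G0 X230.572 Y8.960
M3 S464
G01 X42.846 Y98.565 F2394
M5
G0 X0.000 Y0.000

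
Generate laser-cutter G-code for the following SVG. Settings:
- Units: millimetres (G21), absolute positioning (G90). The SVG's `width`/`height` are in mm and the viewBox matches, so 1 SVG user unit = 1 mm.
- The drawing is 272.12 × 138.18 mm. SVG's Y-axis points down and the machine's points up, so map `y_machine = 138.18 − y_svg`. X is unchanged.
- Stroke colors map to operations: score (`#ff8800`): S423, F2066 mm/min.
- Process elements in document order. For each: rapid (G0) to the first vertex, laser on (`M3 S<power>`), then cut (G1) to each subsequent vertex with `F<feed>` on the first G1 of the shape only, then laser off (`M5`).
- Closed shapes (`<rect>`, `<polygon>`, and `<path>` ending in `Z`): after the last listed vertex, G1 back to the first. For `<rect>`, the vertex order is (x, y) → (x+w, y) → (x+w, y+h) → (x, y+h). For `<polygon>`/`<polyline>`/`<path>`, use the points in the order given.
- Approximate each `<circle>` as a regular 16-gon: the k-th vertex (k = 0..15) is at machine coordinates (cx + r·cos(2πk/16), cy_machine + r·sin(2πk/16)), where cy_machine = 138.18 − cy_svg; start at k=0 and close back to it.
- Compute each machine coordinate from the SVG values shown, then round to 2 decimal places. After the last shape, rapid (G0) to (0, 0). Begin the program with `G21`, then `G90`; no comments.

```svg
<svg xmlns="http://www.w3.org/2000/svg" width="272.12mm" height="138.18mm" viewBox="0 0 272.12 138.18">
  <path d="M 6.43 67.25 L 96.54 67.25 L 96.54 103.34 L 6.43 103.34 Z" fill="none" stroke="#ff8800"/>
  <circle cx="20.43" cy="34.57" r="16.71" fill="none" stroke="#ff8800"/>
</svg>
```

viewBox `0 0 272.12 138.18` with mm width/height → 1 unit = 1 mm. Flip: y_m = 138.18 − y_svg.

**Shape 1** — `<path>` rectangle, stroke `#ff8800` → score (S423, F2066). Machine vertices: (6.43,70.93) → (96.54,70.93) → (96.54,34.84) → (6.43,34.84) → (6.43,70.93). Closed: final G1 returns to the first vertex.

**Shape 2** — `<circle>` circle, stroke `#ff8800` → score (S423, F2066). Machine vertices: (37.14,103.61) → (35.87,110.00) → (32.25,115.43) → (26.82,119.05) → (20.43,120.32) → (14.04,119.05) → (8.61,115.43) → (4.99,110.00) → (3.72,103.61) → (4.99,97.22) → (8.61,91.79) → (14.04,88.17) → (20.43,86.90) → (26.82,88.17) → (32.25,91.79) → (35.87,97.22) → (37.14,103.61). Closed: final G1 returns to the first vertex.

G21
G90
G0 X6.43 Y70.93
M3 S423
G1 X96.54 Y70.93 F2066
G1 X96.54 Y34.84
G1 X6.43 Y34.84
G1 X6.43 Y70.93
M5
G0 X37.14 Y103.61
M3 S423
G1 X35.87 Y110.00 F2066
G1 X32.25 Y115.43
G1 X26.82 Y119.05
G1 X20.43 Y120.32
G1 X14.04 Y119.05
G1 X8.61 Y115.43
G1 X4.99 Y110.00
G1 X3.72 Y103.61
G1 X4.99 Y97.22
G1 X8.61 Y91.79
G1 X14.04 Y88.17
G1 X20.43 Y86.90
G1 X26.82 Y88.17
G1 X32.25 Y91.79
G1 X35.87 Y97.22
G1 X37.14 Y103.61
M5
G0 X0.00 Y0.00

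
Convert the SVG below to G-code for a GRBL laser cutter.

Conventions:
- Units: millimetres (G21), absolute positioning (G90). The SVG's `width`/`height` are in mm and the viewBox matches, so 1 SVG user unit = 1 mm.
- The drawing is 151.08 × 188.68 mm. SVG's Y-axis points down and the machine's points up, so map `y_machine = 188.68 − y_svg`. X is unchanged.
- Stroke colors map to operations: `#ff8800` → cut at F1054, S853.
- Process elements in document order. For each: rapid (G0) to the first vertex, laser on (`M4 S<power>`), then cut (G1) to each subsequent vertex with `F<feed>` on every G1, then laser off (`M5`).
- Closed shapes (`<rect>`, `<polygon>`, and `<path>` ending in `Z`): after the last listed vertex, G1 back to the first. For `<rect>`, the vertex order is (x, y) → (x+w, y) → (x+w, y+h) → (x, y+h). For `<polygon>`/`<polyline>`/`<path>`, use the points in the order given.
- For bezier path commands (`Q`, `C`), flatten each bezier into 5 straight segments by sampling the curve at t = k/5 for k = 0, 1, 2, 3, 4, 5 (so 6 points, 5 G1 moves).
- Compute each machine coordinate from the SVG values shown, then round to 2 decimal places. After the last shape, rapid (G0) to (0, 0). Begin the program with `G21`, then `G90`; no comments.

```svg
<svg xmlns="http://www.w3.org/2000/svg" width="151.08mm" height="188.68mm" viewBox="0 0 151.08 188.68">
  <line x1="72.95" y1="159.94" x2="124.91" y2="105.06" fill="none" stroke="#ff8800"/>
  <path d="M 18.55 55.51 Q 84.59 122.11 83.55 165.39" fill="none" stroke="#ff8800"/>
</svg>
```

Since the viewBox matches the mm dimensions, user units are millimetres directly. The only transform is the Y-flip y_m = 188.68 − y_svg.

Shape 1 is a line segment drawn with `<line>`. Its stroke #ff8800 means cut at S853, F1054. After flipping Y the toolpath is (72.95,28.74) → (124.91,83.62).

Shape 2 is a quadratic bezier drawn with `<path>`. Its stroke #ff8800 means cut at S853, F1054. After flipping Y the toolpath is (18.55,133.17) → (42.28,107.46) → (60.65,83.62) → (73.65,61.65) → (81.28,41.53) → (83.55,23.29).

G21
G90
G0 X72.95 Y28.74
M4 S853
G1 X124.91 Y83.62 F1054
M5
G0 X18.55 Y133.17
M4 S853
G1 X42.28 Y107.46 F1054
G1 X60.65 Y83.62 F1054
G1 X73.65 Y61.65 F1054
G1 X81.28 Y41.53 F1054
G1 X83.55 Y23.29 F1054
M5
G0 X0.00 Y0.00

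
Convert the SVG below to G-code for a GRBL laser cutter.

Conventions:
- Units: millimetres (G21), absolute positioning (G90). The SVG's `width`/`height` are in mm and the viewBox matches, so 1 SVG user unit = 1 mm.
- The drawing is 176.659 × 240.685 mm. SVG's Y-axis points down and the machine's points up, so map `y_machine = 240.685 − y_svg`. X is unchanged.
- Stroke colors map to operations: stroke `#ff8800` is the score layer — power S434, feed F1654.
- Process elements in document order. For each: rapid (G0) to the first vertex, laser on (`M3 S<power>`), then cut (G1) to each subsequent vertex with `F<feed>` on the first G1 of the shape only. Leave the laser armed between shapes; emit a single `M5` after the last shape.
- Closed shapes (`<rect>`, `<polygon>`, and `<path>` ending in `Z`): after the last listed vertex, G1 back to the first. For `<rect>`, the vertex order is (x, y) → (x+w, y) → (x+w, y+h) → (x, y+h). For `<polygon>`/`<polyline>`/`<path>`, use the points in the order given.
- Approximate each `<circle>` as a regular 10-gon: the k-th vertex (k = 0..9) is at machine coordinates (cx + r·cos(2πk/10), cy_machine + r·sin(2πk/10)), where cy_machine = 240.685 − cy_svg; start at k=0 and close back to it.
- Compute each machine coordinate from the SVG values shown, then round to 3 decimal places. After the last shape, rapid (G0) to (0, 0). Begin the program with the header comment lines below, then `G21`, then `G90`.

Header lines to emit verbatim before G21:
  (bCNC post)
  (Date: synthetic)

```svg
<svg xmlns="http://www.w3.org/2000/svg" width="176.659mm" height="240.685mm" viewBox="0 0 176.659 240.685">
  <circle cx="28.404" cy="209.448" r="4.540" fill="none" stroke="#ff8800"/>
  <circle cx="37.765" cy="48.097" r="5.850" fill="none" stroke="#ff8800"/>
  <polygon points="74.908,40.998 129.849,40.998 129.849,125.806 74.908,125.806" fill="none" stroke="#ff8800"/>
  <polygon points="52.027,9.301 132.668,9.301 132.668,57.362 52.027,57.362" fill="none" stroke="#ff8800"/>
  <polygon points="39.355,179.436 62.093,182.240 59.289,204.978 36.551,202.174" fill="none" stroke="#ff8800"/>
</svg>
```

Since the viewBox matches the mm dimensions, user units are millimetres directly. The only transform is the Y-flip y_m = 240.685 − y_svg.

Shape 1 is a circle drawn with `<circle>`. Its stroke #ff8800 means score at S434, F1654. After flipping Y the toolpath is (32.944,31.237) → (32.077,33.906) → (29.807,35.555) → (27.001,35.555) → (24.731,33.906) → (23.864,31.237) → (24.731,28.568) → (27.001,26.919) → (29.807,26.919) → (32.077,28.568) → (32.944,31.237), returning to the start.

Shape 2 is a circle drawn with `<circle>`. Its stroke #ff8800 means score at S434, F1654. After flipping Y the toolpath is (43.615,192.588) → (42.498,196.027) → (39.573,198.152) → (35.957,198.152) → (33.032,196.027) → (31.915,192.588) → (33.032,189.149) → (35.957,187.024) → (39.573,187.024) → (42.498,189.149) → (43.615,192.588), returning to the start.

Shape 3 is a rectangle drawn with `<polygon>`. Its stroke #ff8800 means score at S434, F1654. After flipping Y the toolpath is (74.908,199.687) → (129.849,199.687) → (129.849,114.879) → (74.908,114.879) → (74.908,199.687), returning to the start.

Shape 4 is a rectangle drawn with `<polygon>`. Its stroke #ff8800 means score at S434, F1654. After flipping Y the toolpath is (52.027,231.384) → (132.668,231.384) → (132.668,183.323) → (52.027,183.323) → (52.027,231.384), returning to the start.

Shape 5 is a regular polygon drawn with `<polygon>`. Its stroke #ff8800 means score at S434, F1654. After flipping Y the toolpath is (39.355,61.249) → (62.093,58.445) → (59.289,35.707) → (36.551,38.511) → (39.355,61.249), returning to the start.

(bCNC post)
(Date: synthetic)
G21
G90
G0 X32.944 Y31.237
M3 S434
G1 X32.077 Y33.906 F1654
G1 X29.807 Y35.555
G1 X27.001 Y35.555
G1 X24.731 Y33.906
G1 X23.864 Y31.237
G1 X24.731 Y28.568
G1 X27.001 Y26.919
G1 X29.807 Y26.919
G1 X32.077 Y28.568
G1 X32.944 Y31.237
G0 X43.615 Y192.588
M3 S434
G1 X42.498 Y196.027 F1654
G1 X39.573 Y198.152
G1 X35.957 Y198.152
G1 X33.032 Y196.027
G1 X31.915 Y192.588
G1 X33.032 Y189.149
G1 X35.957 Y187.024
G1 X39.573 Y187.024
G1 X42.498 Y189.149
G1 X43.615 Y192.588
G0 X74.908 Y199.687
M3 S434
G1 X129.849 Y199.687 F1654
G1 X129.849 Y114.879
G1 X74.908 Y114.879
G1 X74.908 Y199.687
G0 X52.027 Y231.384
M3 S434
G1 X132.668 Y231.384 F1654
G1 X132.668 Y183.323
G1 X52.027 Y183.323
G1 X52.027 Y231.384
G0 X39.355 Y61.249
M3 S434
G1 X62.093 Y58.445 F1654
G1 X59.289 Y35.707
G1 X36.551 Y38.511
G1 X39.355 Y61.249
M5
G0 X0.000 Y0.000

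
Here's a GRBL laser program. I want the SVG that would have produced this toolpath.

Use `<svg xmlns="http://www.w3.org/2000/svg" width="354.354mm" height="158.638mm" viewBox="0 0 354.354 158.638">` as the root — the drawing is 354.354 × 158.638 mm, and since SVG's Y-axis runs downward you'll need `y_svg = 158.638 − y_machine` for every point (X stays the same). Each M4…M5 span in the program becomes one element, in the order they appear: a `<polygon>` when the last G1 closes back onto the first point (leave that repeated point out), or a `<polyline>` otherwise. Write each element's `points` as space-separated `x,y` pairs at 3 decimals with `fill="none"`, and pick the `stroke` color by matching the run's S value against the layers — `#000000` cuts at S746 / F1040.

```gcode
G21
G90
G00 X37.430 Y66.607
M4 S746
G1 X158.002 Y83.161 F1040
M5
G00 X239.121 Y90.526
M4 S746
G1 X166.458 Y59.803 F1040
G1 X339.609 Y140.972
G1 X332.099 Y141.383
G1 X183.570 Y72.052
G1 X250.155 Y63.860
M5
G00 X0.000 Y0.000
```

<svg xmlns="http://www.w3.org/2000/svg" width="354.354mm" height="158.638mm" viewBox="0 0 354.354 158.638">
  <polyline points="37.430,92.031 158.002,75.477" fill="none" stroke="#000000"/>
  <polyline points="239.121,68.112 166.458,98.835 339.609,17.666 332.099,17.255 183.570,86.586 250.155,94.778" fill="none" stroke="#000000"/>
</svg>

Each laser-on run becomes one SVG element. Flip Y back into SVG space with y_svg = 158.638 − y_machine. Every run uses S746, so all elements get stroke `#000000` (cut).

Run 1: The run is open, so emit a `<polyline>` with points (Y-flipped): 37.430,92.031 158.002,75.477.

Run 2: The run is open, so emit a `<polyline>` with points (Y-flipped): 239.121,68.112 166.458,98.835 339.609,17.666 332.099,17.255 183.570,86.586 250.155,94.778.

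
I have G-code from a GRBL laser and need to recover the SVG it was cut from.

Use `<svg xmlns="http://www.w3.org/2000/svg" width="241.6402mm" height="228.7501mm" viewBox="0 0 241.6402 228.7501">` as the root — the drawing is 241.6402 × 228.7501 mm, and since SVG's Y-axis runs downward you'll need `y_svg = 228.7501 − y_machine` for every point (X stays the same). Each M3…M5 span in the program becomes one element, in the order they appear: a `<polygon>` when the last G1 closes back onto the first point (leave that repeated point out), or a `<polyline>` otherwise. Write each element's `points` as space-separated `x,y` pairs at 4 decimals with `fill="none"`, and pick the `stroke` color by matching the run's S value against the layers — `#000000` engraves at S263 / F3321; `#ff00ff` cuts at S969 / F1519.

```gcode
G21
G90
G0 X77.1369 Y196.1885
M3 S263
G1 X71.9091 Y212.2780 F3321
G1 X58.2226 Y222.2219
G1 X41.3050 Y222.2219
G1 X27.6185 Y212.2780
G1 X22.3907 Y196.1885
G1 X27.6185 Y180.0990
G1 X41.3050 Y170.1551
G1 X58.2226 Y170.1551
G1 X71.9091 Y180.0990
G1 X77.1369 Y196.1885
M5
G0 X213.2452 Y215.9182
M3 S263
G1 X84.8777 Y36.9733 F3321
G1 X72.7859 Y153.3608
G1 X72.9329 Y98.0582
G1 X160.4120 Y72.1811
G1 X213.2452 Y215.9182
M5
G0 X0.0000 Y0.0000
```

Each laser-on run becomes one SVG element. Flip Y back into SVG space with y_svg = 228.7501 − y_machine. Every run uses S263, so all elements get stroke `#000000` (engrave).

Run 1: The run returns to its start, so emit a `<polygon>` with points (Y-flipped): 77.1369,32.5616 71.9091,16.4721 58.2226,6.5282 41.3050,6.5282 27.6185,16.4721 22.3907,32.5616 27.6185,48.6511 41.3050,58.5950 58.2226,58.5950 71.9091,48.6511.

Run 2: The run returns to its start, so emit a `<polygon>` with points (Y-flipped): 213.2452,12.8319 84.8777,191.7768 72.7859,75.3893 72.9329,130.6919 160.4120,156.5690.

<svg xmlns="http://www.w3.org/2000/svg" width="241.6402mm" height="228.7501mm" viewBox="0 0 241.6402 228.7501">
  <polygon points="77.1369,32.5616 71.9091,16.4721 58.2226,6.5282 41.3050,6.5282 27.6185,16.4721 22.3907,32.5616 27.6185,48.6511 41.3050,58.5950 58.2226,58.5950 71.9091,48.6511" fill="none" stroke="#000000"/>
  <polygon points="213.2452,12.8319 84.8777,191.7768 72.7859,75.3893 72.9329,130.6919 160.4120,156.5690" fill="none" stroke="#000000"/>
</svg>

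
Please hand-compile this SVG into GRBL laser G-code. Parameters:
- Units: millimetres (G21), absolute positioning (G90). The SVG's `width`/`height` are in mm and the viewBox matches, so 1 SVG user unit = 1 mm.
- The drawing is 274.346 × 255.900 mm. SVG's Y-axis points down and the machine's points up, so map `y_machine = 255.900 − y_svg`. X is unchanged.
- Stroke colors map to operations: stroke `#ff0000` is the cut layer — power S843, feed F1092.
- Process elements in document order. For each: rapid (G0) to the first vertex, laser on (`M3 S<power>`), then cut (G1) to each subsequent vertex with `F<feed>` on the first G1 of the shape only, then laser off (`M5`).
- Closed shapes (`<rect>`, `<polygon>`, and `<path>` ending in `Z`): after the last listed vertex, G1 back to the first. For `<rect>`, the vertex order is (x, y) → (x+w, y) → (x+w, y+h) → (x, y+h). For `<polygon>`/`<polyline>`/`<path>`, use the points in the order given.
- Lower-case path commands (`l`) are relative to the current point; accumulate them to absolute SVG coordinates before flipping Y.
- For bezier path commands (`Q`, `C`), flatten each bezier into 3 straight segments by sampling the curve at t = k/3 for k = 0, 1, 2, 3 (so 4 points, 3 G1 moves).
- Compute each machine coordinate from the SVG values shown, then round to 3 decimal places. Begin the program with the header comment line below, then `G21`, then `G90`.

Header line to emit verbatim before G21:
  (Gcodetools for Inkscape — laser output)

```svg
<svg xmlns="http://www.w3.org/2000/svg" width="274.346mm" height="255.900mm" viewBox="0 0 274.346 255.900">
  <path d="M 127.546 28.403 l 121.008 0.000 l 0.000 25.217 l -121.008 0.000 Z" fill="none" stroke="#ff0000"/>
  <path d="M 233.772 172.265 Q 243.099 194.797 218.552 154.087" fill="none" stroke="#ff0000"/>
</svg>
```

1 u = 1 mm; y_m = 255.900 − y.

[1] `<path>` rectangle, #ff0000→cut S843 F1092: (127.546,227.497) → (248.554,227.497) → (248.554,202.280) → (127.546,202.280) → (127.546,227.497) (closed)

[2] `<path>` quadratic bezier, #ff0000→cut S843 F1092: (233.772,83.635) → (236.226,75.641) → (231.153,81.700) → (218.552,101.813)

(Gcodetools for Inkscape — laser output)
G21
G90
G0 X127.546 Y227.497
M3 S843
G1 X248.554 Y227.497 F1092
G1 X248.554 Y202.280
G1 X127.546 Y202.280
G1 X127.546 Y227.497
M5
G0 X233.772 Y83.635
M3 S843
G1 X236.226 Y75.641 F1092
G1 X231.153 Y81.700
G1 X218.552 Y101.813
M5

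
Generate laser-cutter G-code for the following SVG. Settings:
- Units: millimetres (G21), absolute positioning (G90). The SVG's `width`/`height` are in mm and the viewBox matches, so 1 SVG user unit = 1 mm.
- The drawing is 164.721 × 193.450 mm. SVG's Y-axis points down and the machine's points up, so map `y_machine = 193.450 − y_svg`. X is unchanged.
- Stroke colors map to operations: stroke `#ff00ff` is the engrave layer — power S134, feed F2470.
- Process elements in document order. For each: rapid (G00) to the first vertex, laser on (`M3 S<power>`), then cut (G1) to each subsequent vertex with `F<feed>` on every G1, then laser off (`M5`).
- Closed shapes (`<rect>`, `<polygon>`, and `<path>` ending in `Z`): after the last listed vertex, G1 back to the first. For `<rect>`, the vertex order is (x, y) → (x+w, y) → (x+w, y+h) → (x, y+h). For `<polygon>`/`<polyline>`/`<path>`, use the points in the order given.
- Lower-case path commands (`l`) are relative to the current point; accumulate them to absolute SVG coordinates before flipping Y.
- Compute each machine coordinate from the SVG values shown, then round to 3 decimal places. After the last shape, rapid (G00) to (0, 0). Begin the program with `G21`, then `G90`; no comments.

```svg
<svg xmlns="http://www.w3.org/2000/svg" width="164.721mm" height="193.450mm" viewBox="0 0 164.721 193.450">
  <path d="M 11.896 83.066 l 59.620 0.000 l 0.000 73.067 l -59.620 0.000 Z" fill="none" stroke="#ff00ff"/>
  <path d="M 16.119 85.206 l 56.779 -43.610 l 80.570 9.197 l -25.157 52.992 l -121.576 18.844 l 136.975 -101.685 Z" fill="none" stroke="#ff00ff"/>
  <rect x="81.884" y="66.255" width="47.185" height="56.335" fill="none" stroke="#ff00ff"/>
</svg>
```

G21
G90
G00 X11.896 Y110.384
M3 S134
G1 X71.516 Y110.384 F2470
G1 X71.516 Y37.317 F2470
G1 X11.896 Y37.317 F2470
G1 X11.896 Y110.384 F2470
M5
G00 X16.119 Y108.244
M3 S134
G1 X72.898 Y151.854 F2470
G1 X153.468 Y142.657 F2470
G1 X128.311 Y89.665 F2470
G1 X6.735 Y70.821 F2470
G1 X143.710 Y172.506 F2470
G1 X16.119 Y108.244 F2470
M5
G00 X81.884 Y127.195
M3 S134
G1 X129.069 Y127.195 F2470
G1 X129.069 Y70.860 F2470
G1 X81.884 Y70.860 F2470
G1 X81.884 Y127.195 F2470
M5
G00 X0.000 Y0.000

viewBox `0 0 164.721 193.450` with mm width/height → 1 unit = 1 mm. Flip: y_m = 193.450 − y_svg.

**Shape 1** — `<path>` rectangle, stroke `#ff00ff` → engrave (S134, F2470). Machine vertices: (11.896,110.384) → (71.516,110.384) → (71.516,37.317) → (11.896,37.317) → (11.896,110.384). Closed: final G1 returns to the first vertex.

**Shape 2** — `<path>` closed polygon, stroke `#ff00ff` → engrave (S134, F2470). Machine vertices: (16.119,108.244) → (72.898,151.854) → (153.468,142.657) → (128.311,89.665) → (6.735,70.821) → (143.710,172.506) → (16.119,108.244). Closed: final G1 returns to the first vertex.

**Shape 3** — `<rect>` rectangle, stroke `#ff00ff` → engrave (S134, F2470). Machine vertices: (81.884,127.195) → (129.069,127.195) → (129.069,70.860) → (81.884,70.860) → (81.884,127.195). Closed: final G1 returns to the first vertex.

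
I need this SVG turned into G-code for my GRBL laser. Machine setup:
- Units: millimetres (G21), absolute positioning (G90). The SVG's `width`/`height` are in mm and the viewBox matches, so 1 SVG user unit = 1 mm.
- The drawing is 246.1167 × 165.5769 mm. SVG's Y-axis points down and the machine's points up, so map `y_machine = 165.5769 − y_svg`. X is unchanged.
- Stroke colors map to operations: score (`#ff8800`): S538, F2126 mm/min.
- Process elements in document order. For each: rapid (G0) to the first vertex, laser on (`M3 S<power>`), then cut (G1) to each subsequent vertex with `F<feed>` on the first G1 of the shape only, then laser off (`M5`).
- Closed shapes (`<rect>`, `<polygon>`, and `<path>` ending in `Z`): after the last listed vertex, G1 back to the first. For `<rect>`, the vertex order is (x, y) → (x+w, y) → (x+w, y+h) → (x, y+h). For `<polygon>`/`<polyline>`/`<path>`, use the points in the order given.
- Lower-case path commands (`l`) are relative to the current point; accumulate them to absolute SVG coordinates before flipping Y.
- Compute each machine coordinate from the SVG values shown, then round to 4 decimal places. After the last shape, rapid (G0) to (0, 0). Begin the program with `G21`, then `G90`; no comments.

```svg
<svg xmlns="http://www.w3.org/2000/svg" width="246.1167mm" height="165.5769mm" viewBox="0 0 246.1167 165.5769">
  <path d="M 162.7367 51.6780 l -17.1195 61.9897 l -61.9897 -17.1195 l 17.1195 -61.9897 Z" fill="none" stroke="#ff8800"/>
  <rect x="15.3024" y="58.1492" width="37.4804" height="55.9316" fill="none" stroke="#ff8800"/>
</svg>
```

G21
G90
G0 X162.7367 Y113.8989
M3 S538
G1 X145.6172 Y51.9092 F2126
G1 X83.6275 Y69.0287
G1 X100.7470 Y131.0184
G1 X162.7367 Y113.8989
M5
G0 X15.3024 Y107.4277
M3 S538
G1 X52.7828 Y107.4277 F2126
G1 X52.7828 Y51.4961
G1 X15.3024 Y51.4961
G1 X15.3024 Y107.4277
M5
G0 X0.0000 Y0.0000

1 u = 1 mm; y_m = 165.5769 − y.

[1] `<path>` regular polygon, #ff8800→score S538 F2126: (162.7367,113.8989) → (145.6172,51.9092) → (83.6275,69.0287) → (100.7470,131.0184) → (162.7367,113.8989) (closed)

[2] `<rect>` rectangle, #ff8800→score S538 F2126: (15.3024,107.4277) → (52.7828,107.4277) → (52.7828,51.4961) → (15.3024,51.4961) → (15.3024,107.4277) (closed)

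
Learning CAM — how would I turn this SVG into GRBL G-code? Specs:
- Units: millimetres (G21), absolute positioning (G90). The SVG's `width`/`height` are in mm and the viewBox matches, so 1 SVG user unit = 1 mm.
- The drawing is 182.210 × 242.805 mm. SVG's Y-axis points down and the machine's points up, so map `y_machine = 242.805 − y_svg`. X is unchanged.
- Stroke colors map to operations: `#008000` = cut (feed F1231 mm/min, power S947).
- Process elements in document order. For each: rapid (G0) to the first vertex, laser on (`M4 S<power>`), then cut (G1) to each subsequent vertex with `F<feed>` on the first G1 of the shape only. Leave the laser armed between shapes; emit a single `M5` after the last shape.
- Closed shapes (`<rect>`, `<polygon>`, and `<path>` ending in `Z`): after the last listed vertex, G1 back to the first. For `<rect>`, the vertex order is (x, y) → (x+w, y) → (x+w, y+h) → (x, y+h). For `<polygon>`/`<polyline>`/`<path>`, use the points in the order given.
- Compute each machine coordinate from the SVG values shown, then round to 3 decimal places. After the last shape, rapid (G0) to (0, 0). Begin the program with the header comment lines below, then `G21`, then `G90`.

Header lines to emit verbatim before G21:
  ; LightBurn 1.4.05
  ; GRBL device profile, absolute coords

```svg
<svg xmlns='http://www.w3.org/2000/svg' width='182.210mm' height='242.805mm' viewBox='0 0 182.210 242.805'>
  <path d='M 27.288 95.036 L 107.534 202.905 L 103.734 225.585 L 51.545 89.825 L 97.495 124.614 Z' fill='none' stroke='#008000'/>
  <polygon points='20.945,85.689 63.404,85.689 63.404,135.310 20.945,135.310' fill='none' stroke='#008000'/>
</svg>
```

; LightBurn 1.4.05
; GRBL device profile, absolute coords
G21
G90
G0 X27.288 Y147.769
M4 S947
G1 X107.534 Y39.900 F1231
G1 X103.734 Y17.220
G1 X51.545 Y152.980
G1 X97.495 Y118.191
G1 X27.288 Y147.769
G0 X20.945 Y157.116
M4 S947
G1 X63.404 Y157.116 F1231
G1 X63.404 Y107.495
G1 X20.945 Y107.495
G1 X20.945 Y157.116
M5
G0 X0.000 Y0.000

viewBox `0 0 182.210 242.805` with mm width/height → 1 unit = 1 mm. Flip: y_m = 242.805 − y_svg.

**Shape 1** — `<path>` closed polygon, stroke `#008000` → cut (S947, F1231). Machine vertices: (27.288,147.769) → (107.534,39.900) → (103.734,17.220) → (51.545,152.980) → (97.495,118.191) → (27.288,147.769). Closed: final G1 returns to the first vertex.

**Shape 2** — `<polygon>` rectangle, stroke `#008000` → cut (S947, F1231). Machine vertices: (20.945,157.116) → (63.404,157.116) → (63.404,107.495) → (20.945,107.495) → (20.945,157.116). Closed: final G1 returns to the first vertex.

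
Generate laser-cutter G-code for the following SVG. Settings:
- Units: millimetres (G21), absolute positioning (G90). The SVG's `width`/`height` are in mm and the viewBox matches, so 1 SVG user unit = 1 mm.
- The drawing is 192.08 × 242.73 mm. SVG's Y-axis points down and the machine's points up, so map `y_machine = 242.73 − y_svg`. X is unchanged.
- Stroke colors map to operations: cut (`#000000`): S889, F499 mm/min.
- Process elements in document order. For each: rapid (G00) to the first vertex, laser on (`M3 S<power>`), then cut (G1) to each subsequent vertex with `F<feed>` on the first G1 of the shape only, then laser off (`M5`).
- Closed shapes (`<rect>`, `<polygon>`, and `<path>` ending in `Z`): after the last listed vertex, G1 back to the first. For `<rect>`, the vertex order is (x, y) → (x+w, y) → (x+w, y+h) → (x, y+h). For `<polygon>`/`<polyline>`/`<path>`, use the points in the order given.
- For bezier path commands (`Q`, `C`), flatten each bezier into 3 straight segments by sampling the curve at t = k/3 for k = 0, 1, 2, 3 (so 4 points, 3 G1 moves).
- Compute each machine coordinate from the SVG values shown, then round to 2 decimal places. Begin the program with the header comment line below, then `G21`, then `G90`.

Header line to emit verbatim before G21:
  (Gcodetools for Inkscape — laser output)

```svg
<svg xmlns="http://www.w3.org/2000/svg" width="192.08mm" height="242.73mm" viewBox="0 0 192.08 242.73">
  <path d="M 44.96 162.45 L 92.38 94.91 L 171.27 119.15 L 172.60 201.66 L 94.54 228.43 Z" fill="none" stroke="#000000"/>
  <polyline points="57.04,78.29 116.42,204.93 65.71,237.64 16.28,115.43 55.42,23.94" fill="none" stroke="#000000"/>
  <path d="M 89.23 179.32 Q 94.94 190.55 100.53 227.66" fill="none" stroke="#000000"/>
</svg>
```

(Gcodetools for Inkscape — laser output)
G21
G90
G00 X44.96 Y80.28
M3 S889
G1 X92.38 Y147.82 F499
G1 X171.27 Y123.58
G1 X172.60 Y41.07
G1 X94.54 Y14.30
G1 X44.96 Y80.28
M5
G00 X57.04 Y164.44
M3 S889
G1 X116.42 Y37.80 F499
G1 X65.71 Y5.09
G1 X16.28 Y127.30
G1 X55.42 Y218.79
M5
G00 X89.23 Y63.41
M3 S889
G1 X93.02 Y53.05 F499
G1 X96.79 Y36.93
G1 X100.53 Y15.07
M5

Since the viewBox matches the mm dimensions, user units are millimetres directly. The only transform is the Y-flip y_m = 242.73 − y_svg.

Shape 1 is a regular polygon drawn with `<path>`. Its stroke #000000 means cut at S889, F499. After flipping Y the toolpath is (44.96,80.28) → (92.38,147.82) → (171.27,123.58) → (172.60,41.07) → (94.54,14.30) → (44.96,80.28), returning to the start.

Shape 2 is a open polyline drawn with `<polyline>`. Its stroke #000000 means cut at S889, F499. After flipping Y the toolpath is (57.04,164.44) → (116.42,37.80) → (65.71,5.09) → (16.28,127.30) → (55.42,218.79).

Shape 3 is a quadratic bezier drawn with `<path>`. Its stroke #000000 means cut at S889, F499. After flipping Y the toolpath is (89.23,63.41) → (93.02,53.05) → (96.79,36.93) → (100.53,15.07).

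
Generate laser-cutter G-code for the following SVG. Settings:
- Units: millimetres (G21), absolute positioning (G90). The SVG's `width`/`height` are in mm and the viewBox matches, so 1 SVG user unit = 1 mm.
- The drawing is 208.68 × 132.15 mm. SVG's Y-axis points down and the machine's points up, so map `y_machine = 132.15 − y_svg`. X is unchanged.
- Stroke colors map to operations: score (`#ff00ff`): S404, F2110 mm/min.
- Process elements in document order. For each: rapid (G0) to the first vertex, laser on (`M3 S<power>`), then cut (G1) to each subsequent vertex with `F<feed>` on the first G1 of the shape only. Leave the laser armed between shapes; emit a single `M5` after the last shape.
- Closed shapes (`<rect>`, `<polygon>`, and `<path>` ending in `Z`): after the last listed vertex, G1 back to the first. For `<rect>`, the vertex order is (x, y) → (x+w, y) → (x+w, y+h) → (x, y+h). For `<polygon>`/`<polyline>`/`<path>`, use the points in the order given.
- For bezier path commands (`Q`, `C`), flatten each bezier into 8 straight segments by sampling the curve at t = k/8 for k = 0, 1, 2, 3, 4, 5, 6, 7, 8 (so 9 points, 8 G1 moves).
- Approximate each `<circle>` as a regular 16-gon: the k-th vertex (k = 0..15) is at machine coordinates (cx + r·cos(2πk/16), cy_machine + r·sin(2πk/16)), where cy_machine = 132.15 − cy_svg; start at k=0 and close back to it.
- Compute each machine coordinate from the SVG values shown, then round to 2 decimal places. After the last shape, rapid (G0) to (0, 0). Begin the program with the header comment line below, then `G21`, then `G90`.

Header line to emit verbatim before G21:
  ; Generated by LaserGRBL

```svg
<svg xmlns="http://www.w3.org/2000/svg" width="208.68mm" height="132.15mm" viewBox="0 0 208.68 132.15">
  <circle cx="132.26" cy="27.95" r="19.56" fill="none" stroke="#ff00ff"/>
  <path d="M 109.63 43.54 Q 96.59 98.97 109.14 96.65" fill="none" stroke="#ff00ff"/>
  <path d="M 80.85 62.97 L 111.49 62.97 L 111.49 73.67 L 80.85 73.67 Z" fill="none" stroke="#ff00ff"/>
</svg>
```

; Generated by LaserGRBL
G21
G90
G0 X151.82 Y104.20
M3 S404
G1 X150.33 Y111.69 F2110
G1 X146.09 Y118.03
G1 X139.75 Y122.27
G1 X132.26 Y123.76
G1 X124.77 Y122.27
G1 X118.43 Y118.03
G1 X114.19 Y111.69
G1 X112.70 Y104.20
G1 X114.19 Y96.71
G1 X118.43 Y90.37
G1 X124.77 Y86.13
G1 X132.26 Y84.64
G1 X139.75 Y86.13
G1 X146.09 Y90.37
G1 X150.33 Y96.71
G1 X151.82 Y104.20
G0 X109.63 Y88.61
M3 S404
G1 X106.77 Y75.65 F2110
G1 X104.71 Y64.50
G1 X103.45 Y55.16
G1 X102.99 Y47.62
G1 X103.33 Y41.88
G1 X104.46 Y37.95
G1 X106.40 Y35.82
G1 X109.14 Y35.50
G0 X80.85 Y69.18
M3 S404
G1 X111.49 Y69.18 F2110
G1 X111.49 Y58.48
G1 X80.85 Y58.48
G1 X80.85 Y69.18
M5
G0 X0.00 Y0.00

viewBox `0 0 208.68 132.15` with mm width/height → 1 unit = 1 mm. Flip: y_m = 132.15 − y_svg.

**Shape 1** — `<circle>` circle, stroke `#ff00ff` → score (S404, F2110). Machine vertices: (151.82,104.20) → (150.33,111.69) → (146.09,118.03) → (139.75,122.27) → (132.26,123.76) → (124.77,122.27) → (118.43,118.03) → (114.19,111.69) → (112.70,104.20) → (114.19,96.71) → (118.43,90.37) → (124.77,86.13) → (132.26,84.64) → (139.75,86.13) → (146.09,90.37) → (150.33,96.71) → (151.82,104.20). Closed: final G1 returns to the first vertex.

**Shape 2** — `<path>` quadratic bezier, stroke `#ff00ff` → score (S404, F2110). Control points (SVG): P0=(109.63,43.54), P1=(96.59,98.97), P2=(109.14,96.65); sampled at t=k/8. Machine vertices: (109.63,88.61) → (106.77,75.65) → (104.71,64.50) → (103.45,55.16) → (102.99,47.62) → (103.33,41.88) → (104.46,37.95) → (106.40,35.82) → (109.14,35.50). Open path.

**Shape 3** — `<path>` rectangle, stroke `#ff00ff` → score (S404, F2110). Machine vertices: (80.85,69.18) → (111.49,69.18) → (111.49,58.48) → (80.85,58.48) → (80.85,69.18). Closed: final G1 returns to the first vertex.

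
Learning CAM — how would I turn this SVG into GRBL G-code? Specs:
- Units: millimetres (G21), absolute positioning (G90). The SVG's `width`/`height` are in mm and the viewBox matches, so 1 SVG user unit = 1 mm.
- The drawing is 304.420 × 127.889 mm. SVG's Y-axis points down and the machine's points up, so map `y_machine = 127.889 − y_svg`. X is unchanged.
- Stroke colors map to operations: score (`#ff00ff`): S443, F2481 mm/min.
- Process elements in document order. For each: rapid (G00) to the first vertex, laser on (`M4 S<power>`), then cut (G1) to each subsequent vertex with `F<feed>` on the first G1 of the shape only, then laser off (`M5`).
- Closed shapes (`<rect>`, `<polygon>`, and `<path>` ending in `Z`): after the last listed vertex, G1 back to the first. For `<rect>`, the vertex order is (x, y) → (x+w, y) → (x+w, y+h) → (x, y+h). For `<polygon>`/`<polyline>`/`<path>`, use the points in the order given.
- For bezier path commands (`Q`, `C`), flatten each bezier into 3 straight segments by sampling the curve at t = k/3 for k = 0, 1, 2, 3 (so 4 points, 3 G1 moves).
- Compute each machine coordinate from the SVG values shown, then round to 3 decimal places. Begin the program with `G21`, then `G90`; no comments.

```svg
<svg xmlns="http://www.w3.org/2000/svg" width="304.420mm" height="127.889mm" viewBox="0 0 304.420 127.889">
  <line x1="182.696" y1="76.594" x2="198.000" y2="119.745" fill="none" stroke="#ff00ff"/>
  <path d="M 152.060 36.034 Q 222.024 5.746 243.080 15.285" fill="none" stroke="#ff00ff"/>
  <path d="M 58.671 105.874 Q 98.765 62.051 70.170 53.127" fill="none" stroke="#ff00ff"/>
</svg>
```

G21
G90
G00 X182.696 Y51.295
M4 S443
G1 X198.000 Y8.144 F2481
M5
G00 X152.060 Y91.855
M4 S443
G1 X193.268 Y107.622 F2481
G1 X223.608 Y114.538
G1 X243.080 Y112.604
M5
G00 X58.671 Y22.015
M4 S443
G1 X77.768 Y47.353 F2481
G1 X81.601 Y64.935
G1 X70.170 Y74.762
M5

1 u = 1 mm; y_m = 127.889 − y.

[1] `<line>` line segment, #ff00ff→score S443 F2481: (182.696,51.295) → (198.000,8.144)

[2] `<path>` quadratic bezier, #ff00ff→score S443 F2481: (152.060,91.855) → (193.268,107.622) → (223.608,114.538) → (243.080,112.604)

[3] `<path>` quadratic bezier, #ff00ff→score S443 F2481: (58.671,22.015) → (77.768,47.353) → (81.601,64.935) → (70.170,74.762)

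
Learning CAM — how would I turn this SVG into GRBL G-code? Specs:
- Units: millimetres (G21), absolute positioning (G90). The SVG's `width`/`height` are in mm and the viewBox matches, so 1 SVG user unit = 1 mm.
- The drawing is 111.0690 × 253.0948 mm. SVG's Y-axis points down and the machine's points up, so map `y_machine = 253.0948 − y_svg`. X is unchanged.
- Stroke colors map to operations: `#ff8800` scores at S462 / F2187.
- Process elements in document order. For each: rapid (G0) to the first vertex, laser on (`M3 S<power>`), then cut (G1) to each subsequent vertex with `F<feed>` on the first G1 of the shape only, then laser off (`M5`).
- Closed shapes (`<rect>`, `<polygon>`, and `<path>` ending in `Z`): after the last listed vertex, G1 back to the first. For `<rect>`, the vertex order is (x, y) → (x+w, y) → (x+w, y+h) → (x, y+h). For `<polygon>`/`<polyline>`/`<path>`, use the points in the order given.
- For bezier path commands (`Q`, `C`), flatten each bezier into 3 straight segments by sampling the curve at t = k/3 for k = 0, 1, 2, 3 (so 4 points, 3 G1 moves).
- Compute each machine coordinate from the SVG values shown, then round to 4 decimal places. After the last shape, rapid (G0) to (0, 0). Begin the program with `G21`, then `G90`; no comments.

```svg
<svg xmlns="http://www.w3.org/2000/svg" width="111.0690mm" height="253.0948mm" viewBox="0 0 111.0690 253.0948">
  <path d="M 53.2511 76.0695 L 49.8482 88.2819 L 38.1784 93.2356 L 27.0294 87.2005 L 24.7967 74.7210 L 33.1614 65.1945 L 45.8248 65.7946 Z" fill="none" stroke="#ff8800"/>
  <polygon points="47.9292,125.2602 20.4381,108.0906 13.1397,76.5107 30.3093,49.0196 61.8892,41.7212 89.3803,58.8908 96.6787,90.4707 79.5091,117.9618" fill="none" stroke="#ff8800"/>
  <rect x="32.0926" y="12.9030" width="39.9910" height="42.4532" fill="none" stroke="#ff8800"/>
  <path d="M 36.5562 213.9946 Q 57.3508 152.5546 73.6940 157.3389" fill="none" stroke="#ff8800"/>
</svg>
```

G21
G90
G0 X53.2511 Y177.0253
M3 S462
G1 X49.8482 Y164.8129 F2187
G1 X38.1784 Y159.8592
G1 X27.0294 Y165.8943
G1 X24.7967 Y178.3738
G1 X33.1614 Y187.9003
G1 X45.8248 Y187.3002
G1 X53.2511 Y177.0253
M5
G0 X47.9292 Y127.8346
M3 S462
G1 X20.4381 Y145.0042 F2187
G1 X13.1397 Y176.5841
G1 X30.3093 Y204.0752
G1 X61.8892 Y211.3736
G1 X89.3803 Y194.2040
G1 X96.6787 Y162.6241
G1 X79.5091 Y135.1330
G1 X47.9292 Y127.8346
M5
G0 X32.0926 Y240.1918
M3 S462
G1 X72.0836 Y240.1918 F2187
G1 X72.0836 Y197.7386
G1 X32.0926 Y197.7386
G1 X32.0926 Y240.1918
M5
G0 X36.5562 Y39.1002
M3 S462
G1 X49.9247 Y72.7019 F2187
G1 X62.3039 Y91.5872
G1 X73.6940 Y95.7559
M5
G0 X0.0000 Y0.0000

Since the viewBox matches the mm dimensions, user units are millimetres directly. The only transform is the Y-flip y_m = 253.0948 − y_svg.

Shape 1 is a regular polygon drawn with `<path>`. Its stroke #ff8800 means score at S462, F2187. After flipping Y the toolpath is (53.2511,177.0253) → (49.8482,164.8129) → (38.1784,159.8592) → (27.0294,165.8943) → (24.7967,178.3738) → (33.1614,187.9003) → (45.8248,187.3002) → (53.2511,177.0253), returning to the start.

Shape 2 is a regular polygon drawn with `<polygon>`. Its stroke #ff8800 means score at S462, F2187. After flipping Y the toolpath is (47.9292,127.8346) → (20.4381,145.0042) → (13.1397,176.5841) → (30.3093,204.0752) → (61.8892,211.3736) → (89.3803,194.2040) → (96.6787,162.6241) → (79.5091,135.1330) → (47.9292,127.8346), returning to the start.

Shape 3 is a rectangle drawn with `<rect>`. Its stroke #ff8800 means score at S462, F2187. After flipping Y the toolpath is (32.0926,240.1918) → (72.0836,240.1918) → (72.0836,197.7386) → (32.0926,197.7386) → (32.0926,240.1918), returning to the start.

Shape 4 is a quadratic bezier drawn with `<path>`. Its stroke #ff8800 means score at S462, F2187. After flipping Y the toolpath is (36.5562,39.1002) → (49.9247,72.7019) → (62.3039,91.5872) → (73.6940,95.7559).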